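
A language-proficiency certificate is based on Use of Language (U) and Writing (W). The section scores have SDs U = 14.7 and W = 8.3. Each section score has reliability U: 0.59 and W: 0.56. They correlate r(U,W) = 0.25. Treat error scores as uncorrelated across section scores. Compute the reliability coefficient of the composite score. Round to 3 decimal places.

Var(U+W) = 14.7² + 8.3² + 2·[14.7·8.3·0.25] = 284.98 + 61.005 = 345.985.
Because errors are independent across components, Cov(Tᵢ,Tⱼ) = Cov(Xᵢ,Xⱼ); the off-diagonal part of the true-score variance is the same as above.
True-score variance = [14.7²·0.59 + 8.3²·0.56] + 61.005 = 166.071 + 61.005 = 227.076.
Reliability = 227.076 / 345.985 = 0.656.

0.656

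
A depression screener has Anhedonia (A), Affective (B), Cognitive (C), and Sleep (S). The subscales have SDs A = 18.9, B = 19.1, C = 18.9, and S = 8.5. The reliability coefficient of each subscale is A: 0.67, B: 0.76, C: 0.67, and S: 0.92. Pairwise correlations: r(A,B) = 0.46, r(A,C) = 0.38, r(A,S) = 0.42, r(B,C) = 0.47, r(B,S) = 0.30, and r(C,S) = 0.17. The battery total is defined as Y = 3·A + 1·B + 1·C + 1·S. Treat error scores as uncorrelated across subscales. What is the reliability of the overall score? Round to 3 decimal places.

Var(Y) = 3²·18.9² + 19.1² + 18.9² + 8.5² + 2·[3·18.9·19.1·0.46 + 3·18.9·18.9·0.38 + 3·18.9·8.5·0.42 + 19.1·18.9·0.47 + 19.1·8.5·0.30 + 18.9·8.5·0.17] = 4009.16 + 2706.97 = 6716.13.
Because errors are independent across components, Cov(Tᵢ,Tⱼ) = Cov(Xᵢ,Xⱼ); the off-diagonal part of the true-score variance is the same as above.
True-score variance = [3²·18.9²·0.67 + 19.1²·0.76 + 18.9²·0.67 + 8.5²·0.92] + 2706.97 = 2737.03 + 2706.97 = 5444.
Reliability = 5444 / 6716.13 = 0.811.

0.811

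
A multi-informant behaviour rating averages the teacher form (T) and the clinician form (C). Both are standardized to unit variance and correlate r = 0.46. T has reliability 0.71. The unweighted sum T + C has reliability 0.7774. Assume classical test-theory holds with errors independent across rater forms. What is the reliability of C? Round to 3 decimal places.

0.640

Var(T+C) = 2 + 2·0.46 = 2.920.
True-score variance = ρ_T + ρ_C + 2·0.46, so 0.7774 = (0.71 + ρ_C + 0.92) / 2.920.
ρ_C = 0.7774·2.920 − 0.71 − 0.92 = 0.640.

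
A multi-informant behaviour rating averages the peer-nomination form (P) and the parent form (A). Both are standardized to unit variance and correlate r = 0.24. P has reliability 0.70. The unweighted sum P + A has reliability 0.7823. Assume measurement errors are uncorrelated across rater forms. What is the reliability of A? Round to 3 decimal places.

Var(P+A) = 2 + 2·0.24 = 2.480.
True-score variance = ρ_P + ρ_A + 2·0.24, so 0.7823 = (0.70 + ρ_A + 0.48) / 2.480.
ρ_A = 0.7823·2.480 − 0.70 − 0.48 = 0.760.

0.760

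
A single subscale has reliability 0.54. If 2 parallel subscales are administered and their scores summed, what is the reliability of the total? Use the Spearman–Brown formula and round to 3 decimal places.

ρ_k = kρ / (1 + (k−1)ρ) = 2·0.54 / (1 + 1·0.54) = 1.080 / 1.540 = 0.701.

0.701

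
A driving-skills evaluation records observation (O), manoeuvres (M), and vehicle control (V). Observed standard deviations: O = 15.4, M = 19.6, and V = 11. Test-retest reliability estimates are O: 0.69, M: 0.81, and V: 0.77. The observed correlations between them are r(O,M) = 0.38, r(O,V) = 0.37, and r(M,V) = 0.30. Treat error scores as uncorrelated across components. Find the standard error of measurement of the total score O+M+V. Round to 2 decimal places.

Var(total) = 742.32 + 484.114 = 1226.43.
True-score variance = 567.98 + 484.114 = 1052.09, so reliability = 0.8578.
Error variance = 1226.43 − 1052.09 = 174.34; SEM = √174.34 = 13.20.

13.20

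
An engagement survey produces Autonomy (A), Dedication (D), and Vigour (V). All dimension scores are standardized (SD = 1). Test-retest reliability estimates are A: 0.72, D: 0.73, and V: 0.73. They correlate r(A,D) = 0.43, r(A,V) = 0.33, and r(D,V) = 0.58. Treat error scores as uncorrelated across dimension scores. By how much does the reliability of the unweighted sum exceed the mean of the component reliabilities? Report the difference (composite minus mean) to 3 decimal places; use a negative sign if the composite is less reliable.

0.129

Var(sum) = 3 + 2.68 = 5.68; true-score variance = 2.18 + 2.68 = 4.86; composite reliability = 0.8556.
Mean component reliability = 0.7267.
Difference = 0.8556 − 0.7267 = 0.129.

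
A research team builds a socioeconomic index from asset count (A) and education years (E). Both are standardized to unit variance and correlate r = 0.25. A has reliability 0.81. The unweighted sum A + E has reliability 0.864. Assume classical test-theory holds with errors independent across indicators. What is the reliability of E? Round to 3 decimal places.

0.850

Var(A+E) = 2 + 2·0.25 = 2.500.
True-score variance = ρ_A + ρ_E + 2·0.25, so 0.864 = (0.81 + ρ_E + 0.50) / 2.500.
ρ_E = 0.864·2.500 − 0.81 − 0.50 = 0.850.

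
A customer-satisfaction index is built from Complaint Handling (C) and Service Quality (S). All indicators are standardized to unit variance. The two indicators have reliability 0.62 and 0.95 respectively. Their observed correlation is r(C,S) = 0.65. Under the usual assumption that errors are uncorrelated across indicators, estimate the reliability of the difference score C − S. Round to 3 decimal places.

Var(C−S) = 1 + 1 − 2·0.65 = 2 − 1.3 = 0.7.
Because errors are independent across components, Cov(Tᵢ,Tⱼ) = Cov(Xᵢ,Xⱼ); the off-diagonal part of the true-score variance is the same as above.
True-score variance = [0.62 + 0.95] − 1.3 = 1.57 − 1.3 = 0.27.
Reliability = 0.27 / 0.7 = 0.386.

0.386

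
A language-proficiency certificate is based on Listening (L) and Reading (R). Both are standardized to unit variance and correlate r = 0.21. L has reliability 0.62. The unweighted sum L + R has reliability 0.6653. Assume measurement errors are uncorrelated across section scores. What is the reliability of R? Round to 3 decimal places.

Var(L+R) = 2 + 2·0.21 = 2.420.
True-score variance = ρ_L + ρ_R + 2·0.21, so 0.6653 = (0.62 + ρ_R + 0.42) / 2.420.
ρ_R = 0.6653·2.420 − 0.62 − 0.42 = 0.570.

0.570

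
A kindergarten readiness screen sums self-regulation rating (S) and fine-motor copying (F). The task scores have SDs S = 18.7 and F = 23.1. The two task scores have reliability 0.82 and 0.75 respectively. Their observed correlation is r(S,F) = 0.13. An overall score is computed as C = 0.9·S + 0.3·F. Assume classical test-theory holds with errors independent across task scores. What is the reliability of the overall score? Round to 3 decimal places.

Var(C) = 0.9²·18.7² + 0.3²·23.1² + 2·[0.27·18.7·23.1·0.13] = 331.274 + 30.3243 = 361.598.
With uncorrelated errors the cross-covariances are all true-score covariance, so they carry over unchanged; only the diagonal terms shrink to ρᵢσᵢ².
True-score variance = [0.9²·18.7²·0.82 + 0.3²·23.1²·0.75] + 30.3243 = 268.283 + 30.3243 = 298.607.
Reliability = 298.607 / 361.598 = 0.826.

0.826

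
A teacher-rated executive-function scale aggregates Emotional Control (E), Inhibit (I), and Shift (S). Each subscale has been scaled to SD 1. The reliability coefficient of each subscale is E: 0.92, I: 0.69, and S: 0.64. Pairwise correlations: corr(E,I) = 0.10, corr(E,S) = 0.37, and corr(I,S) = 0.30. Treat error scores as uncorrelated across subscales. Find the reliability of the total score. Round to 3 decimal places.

0.835

Var(E+I+S) = 3 + 2·[0.10 + 0.37 + 0.30] = 3 + 1.54 = 4.54.
Under uncorrelated errors the observed covariances equal the true-score covariances, so only the own-variance terms attenuate.
True-score variance = [0.92 + 0.69 + 0.64] + 1.54 = 2.25 + 1.54 = 3.79.
Reliability = 3.79 / 4.54 = 0.835.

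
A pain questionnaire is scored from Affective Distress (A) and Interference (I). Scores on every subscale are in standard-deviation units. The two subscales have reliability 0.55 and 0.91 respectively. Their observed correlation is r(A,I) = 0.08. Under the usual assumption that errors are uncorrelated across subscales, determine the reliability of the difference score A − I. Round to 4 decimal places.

Var(A−I) = 1 + 1 − 2·0.08 = 2 − 0.16 = 1.84.
Because errors are independent across components, Cov(Tᵢ,Tⱼ) = Cov(Xᵢ,Xⱼ); the off-diagonal part of the true-score variance is the same as above.
True-score variance = [0.55 + 0.91] − 0.16 = 1.46 − 0.16 = 1.3.
Reliability = 1.3 / 1.84 = 0.7065.

0.7065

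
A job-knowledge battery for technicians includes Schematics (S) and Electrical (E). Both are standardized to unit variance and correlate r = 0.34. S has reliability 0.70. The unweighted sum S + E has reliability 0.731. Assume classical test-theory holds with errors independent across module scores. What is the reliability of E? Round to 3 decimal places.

Var(S+E) = 2 + 2·0.34 = 2.680.
True-score variance = ρ_S + ρ_E + 2·0.34, so 0.731 = (0.70 + ρ_E + 0.68) / 2.680.
ρ_E = 0.731·2.680 − 0.70 − 0.68 = 0.579.

0.579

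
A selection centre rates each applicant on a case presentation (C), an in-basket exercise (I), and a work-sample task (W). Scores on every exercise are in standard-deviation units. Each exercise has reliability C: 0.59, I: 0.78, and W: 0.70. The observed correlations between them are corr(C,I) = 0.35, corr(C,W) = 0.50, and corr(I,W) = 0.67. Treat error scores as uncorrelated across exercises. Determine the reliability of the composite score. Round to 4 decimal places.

0.8460

Var(C+I+W) = 3 + 2·[0.35 + 0.50 + 0.67] = 3 + 3.04 = 6.04.
Under uncorrelated errors the observed covariances equal the true-score covariances, so only the own-variance terms attenuate.
True-score variance = [0.59 + 0.78 + 0.70] + 3.04 = 2.07 + 3.04 = 5.11.
Reliability = 5.11 / 6.04 = 0.8460.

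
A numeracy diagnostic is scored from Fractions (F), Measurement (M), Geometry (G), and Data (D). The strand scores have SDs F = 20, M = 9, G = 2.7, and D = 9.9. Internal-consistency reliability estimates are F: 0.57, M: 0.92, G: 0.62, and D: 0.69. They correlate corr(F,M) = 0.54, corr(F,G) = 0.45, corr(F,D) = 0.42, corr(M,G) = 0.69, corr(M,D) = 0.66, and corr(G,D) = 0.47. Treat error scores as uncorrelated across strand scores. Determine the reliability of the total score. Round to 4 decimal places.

Var(F+M+G+D) = 20² + 9² + 2.7² + 9.9² + 2·[20·9·0.54 + 20·2.7·0.45 + 20·9.9·0.42 + 9·2.7·0.69 + 9·9.9·0.66 + 2.7·9.9·0.47] = 586.3 + 585.592 = 1171.89.
Because errors are independent across components, Cov(Tᵢ,Tⱼ) = Cov(Xᵢ,Xⱼ); the off-diagonal part of the true-score variance is the same as above.
True-score variance = [20²·0.57 + 9²·0.92 + 2.7²·0.62 + 9.9²·0.69] + 585.592 = 374.667 + 585.592 = 960.259.
Reliability = 960.259 / 1171.89 = 0.8194.

0.8194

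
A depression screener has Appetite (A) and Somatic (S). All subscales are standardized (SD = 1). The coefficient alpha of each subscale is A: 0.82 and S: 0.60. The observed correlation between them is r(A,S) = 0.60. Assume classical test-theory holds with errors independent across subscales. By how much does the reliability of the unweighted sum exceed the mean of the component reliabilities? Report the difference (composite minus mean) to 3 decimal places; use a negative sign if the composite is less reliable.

Var(sum) = 2 + 1.2 = 3.2; true-score variance = 1.42 + 1.2 = 2.62; composite reliability = 0.8187.
Mean component reliability = 0.7100.
Difference = 0.8187 − 0.7100 = 0.109.

0.109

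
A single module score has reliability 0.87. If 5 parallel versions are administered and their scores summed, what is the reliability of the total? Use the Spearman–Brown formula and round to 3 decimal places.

0.971

ρ_k = kρ / (1 + (k−1)ρ) = 5·0.87 / (1 + 4·0.87) = 4.350 / 4.480 = 0.971.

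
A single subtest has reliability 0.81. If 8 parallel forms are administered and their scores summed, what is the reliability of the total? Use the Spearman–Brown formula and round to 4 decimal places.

0.9715

ρ_k = kρ / (1 + (k−1)ρ) = 8·0.81 / (1 + 7·0.81) = 6.480 / 6.670 = 0.9715.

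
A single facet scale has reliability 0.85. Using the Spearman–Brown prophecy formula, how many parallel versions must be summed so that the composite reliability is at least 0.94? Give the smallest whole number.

k ≥ ρ*(1−ρ₁)/(ρ₁(1−ρ*)) = 0.94·0.15 / (0.85·0.06) = 2.765.
Smallest integer k = 3.

3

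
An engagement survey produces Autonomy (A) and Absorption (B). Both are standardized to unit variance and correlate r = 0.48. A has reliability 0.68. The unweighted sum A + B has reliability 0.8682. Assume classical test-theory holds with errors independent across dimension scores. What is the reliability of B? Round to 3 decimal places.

0.930

Var(A+B) = 2 + 2·0.48 = 2.960.
True-score variance = ρ_A + ρ_B + 2·0.48, so 0.8682 = (0.68 + ρ_B + 0.96) / 2.960.
ρ_B = 0.8682·2.960 − 0.68 − 0.96 = 0.930.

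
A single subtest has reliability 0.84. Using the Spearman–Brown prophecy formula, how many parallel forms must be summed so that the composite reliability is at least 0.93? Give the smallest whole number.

3

k ≥ ρ*(1−ρ₁)/(ρ₁(1−ρ*)) = 0.93·0.16 / (0.84·0.07) = 2.531.
Smallest integer k = 3.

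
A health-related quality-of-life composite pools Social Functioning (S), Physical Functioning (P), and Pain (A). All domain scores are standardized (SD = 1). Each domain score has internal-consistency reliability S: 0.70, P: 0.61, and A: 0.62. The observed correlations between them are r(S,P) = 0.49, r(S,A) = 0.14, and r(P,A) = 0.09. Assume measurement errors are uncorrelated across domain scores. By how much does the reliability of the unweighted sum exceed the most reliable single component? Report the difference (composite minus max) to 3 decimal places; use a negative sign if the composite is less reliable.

0.059

Var(sum) = 3 + 1.44 = 4.44; true-score variance = 1.93 + 1.44 = 3.37; composite reliability = 0.7590.
Max component reliability = 0.7000.
Difference = 0.7590 − 0.7000 = 0.059.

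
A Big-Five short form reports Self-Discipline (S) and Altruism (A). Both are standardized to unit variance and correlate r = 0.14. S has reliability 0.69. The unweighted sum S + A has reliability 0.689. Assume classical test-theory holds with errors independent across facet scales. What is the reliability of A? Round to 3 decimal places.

0.601

Var(S+A) = 2 + 2·0.14 = 2.280.
True-score variance = ρ_S + ρ_A + 2·0.14, so 0.689 = (0.69 + ρ_A + 0.28) / 2.280.
ρ_A = 0.689·2.280 − 0.69 − 0.28 = 0.601.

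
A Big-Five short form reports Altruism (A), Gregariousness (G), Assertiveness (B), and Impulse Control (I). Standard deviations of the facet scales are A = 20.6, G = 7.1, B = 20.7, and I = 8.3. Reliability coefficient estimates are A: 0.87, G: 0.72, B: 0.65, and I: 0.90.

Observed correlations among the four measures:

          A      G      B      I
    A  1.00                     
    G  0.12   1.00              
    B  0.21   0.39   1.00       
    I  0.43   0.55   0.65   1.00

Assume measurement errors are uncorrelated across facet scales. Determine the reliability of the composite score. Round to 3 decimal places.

Var(A+G+B+I) = 20.6² + 7.1² + 20.7² + 8.3² + 2·[20.6·7.1·0.12 + 20.6·20.7·0.21 + 20.6·8.3·0.43 + 7.1·20.7·0.39 + 7.1·8.3·0.55 + 20.7·8.3·0.65] = 972.15 + 764.054 = 1736.2.
Because errors are independent across components, Cov(Tᵢ,Tⱼ) = Cov(Xᵢ,Xⱼ); the off-diagonal part of the true-score variance is the same as above.
True-score variance = [20.6²·0.87 + 7.1²·0.72 + 20.7²·0.65 + 8.3²·0.90] + 764.054 = 746.008 + 764.054 = 1510.06.
Reliability = 1510.06 / 1736.2 = 0.870.

0.870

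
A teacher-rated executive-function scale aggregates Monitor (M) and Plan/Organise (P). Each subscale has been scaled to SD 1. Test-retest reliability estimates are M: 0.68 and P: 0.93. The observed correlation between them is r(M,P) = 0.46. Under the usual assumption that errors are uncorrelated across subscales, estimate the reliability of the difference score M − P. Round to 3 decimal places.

0.639

Var(M−P) = 1 + 1 − 2·0.46 = 2 − 0.92 = 1.08.
With uncorrelated errors the cross-covariances are all true-score covariance, so they carry over unchanged; only the diagonal terms shrink to ρᵢσᵢ².
True-score variance = [0.68 + 0.93] − 0.92 = 1.61 − 0.92 = 0.69.
Reliability = 0.69 / 1.08 = 0.639.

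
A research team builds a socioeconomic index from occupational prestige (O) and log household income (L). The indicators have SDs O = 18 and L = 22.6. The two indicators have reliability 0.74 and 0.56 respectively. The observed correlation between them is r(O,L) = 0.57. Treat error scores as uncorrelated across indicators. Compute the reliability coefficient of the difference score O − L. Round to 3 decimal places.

0.167

Var(O−L) = 18² + 22.6² − 2·18·22.6·0.57 = 834.76 − 463.752 = 371.008.
Because errors are independent across components, Cov(Tᵢ,Tⱼ) = Cov(Xᵢ,Xⱼ); the off-diagonal part of the true-score variance is the same as above.
True-score variance = [18²·0.74 + 22.6²·0.56] − 463.752 = 525.786 − 463.752 = 62.0336.
Reliability = 62.0336 / 371.008 = 0.167.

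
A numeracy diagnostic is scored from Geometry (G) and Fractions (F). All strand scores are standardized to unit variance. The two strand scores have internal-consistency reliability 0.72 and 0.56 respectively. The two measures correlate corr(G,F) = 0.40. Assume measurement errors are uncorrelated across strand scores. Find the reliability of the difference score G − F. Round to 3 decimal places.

Var(G−F) = 1 + 1 − 2·0.40 = 2 − 0.8 = 1.2.
With uncorrelated errors the cross-covariances are all true-score covariance, so they carry over unchanged; only the diagonal terms shrink to ρᵢσᵢ².
True-score variance = [0.72 + 0.56] − 0.8 = 1.28 − 0.8 = 0.48.
Reliability = 0.48 / 1.2 = 0.400.

0.400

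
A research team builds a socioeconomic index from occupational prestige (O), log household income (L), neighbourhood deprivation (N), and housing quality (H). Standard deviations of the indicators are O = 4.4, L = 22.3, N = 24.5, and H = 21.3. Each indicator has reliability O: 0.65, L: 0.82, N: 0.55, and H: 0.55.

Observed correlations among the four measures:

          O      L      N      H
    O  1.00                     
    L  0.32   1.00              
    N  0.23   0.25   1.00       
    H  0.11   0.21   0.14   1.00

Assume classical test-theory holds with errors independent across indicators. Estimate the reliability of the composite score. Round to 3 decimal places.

Var(O+L+N+H) = 4.4² + 22.3² + 24.5² + 21.3² + 2·[4.4·22.3·0.32 + 4.4·24.5·0.23 + 4.4·21.3·0.11 + 22.3·24.5·0.25 + 22.3·21.3·0.21 + 24.5·21.3·0.14] = 1570.59 + 751.792 = 2322.38.
Because errors are independent across components, Cov(Tᵢ,Tⱼ) = Cov(Xᵢ,Xⱼ); the off-diagonal part of the true-score variance is the same as above.
True-score variance = [4.4²·0.65 + 22.3²·0.82 + 24.5²·0.55 + 21.3²·0.55] + 751.792 = 1000.03 + 751.792 = 1751.82.
Reliability = 1751.82 / 2322.38 = 0.754.

0.754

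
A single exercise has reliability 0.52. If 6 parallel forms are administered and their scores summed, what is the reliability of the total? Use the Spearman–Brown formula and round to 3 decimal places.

ρ_k = kρ / (1 + (k−1)ρ) = 6·0.52 / (1 + 5·0.52) = 3.120 / 3.600 = 0.867.

0.867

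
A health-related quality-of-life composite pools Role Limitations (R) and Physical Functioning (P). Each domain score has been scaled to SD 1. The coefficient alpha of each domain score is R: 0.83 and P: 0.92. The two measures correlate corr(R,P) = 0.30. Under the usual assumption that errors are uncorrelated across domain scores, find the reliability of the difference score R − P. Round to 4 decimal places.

0.8214

Var(R−P) = 1 + 1 − 2·0.30 = 2 − 0.6 = 1.4.
Under uncorrelated errors the observed covariances equal the true-score covariances, so only the own-variance terms attenuate.
True-score variance = [0.83 + 0.92] − 0.6 = 1.75 − 0.6 = 1.15.
Reliability = 1.15 / 1.4 = 0.8214.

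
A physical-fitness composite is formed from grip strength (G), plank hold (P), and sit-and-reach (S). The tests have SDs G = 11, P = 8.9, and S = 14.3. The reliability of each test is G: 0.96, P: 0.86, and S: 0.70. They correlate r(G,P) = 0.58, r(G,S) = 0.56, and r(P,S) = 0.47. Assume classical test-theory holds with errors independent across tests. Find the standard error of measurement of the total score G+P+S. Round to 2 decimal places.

Var(total) = 404.7 + 409.374 = 814.074.
True-score variance = 327.424 + 409.374 = 736.797, so reliability = 0.9051.
Error variance = 814.074 − 736.797 = 77.2764; SEM = √77.2764 = 8.79.

8.79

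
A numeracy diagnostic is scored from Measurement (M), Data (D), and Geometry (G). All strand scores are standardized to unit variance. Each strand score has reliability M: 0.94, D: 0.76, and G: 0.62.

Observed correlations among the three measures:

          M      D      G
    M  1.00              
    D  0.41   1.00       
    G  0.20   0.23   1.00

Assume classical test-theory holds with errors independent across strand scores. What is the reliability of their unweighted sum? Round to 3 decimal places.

Var(M+D+G) = 3 + 2·[0.41 + 0.20 + 0.23] = 3 + 1.68 = 4.68.
With uncorrelated errors the cross-covariances are all true-score covariance, so they carry over unchanged; only the diagonal terms shrink to ρᵢσᵢ².
True-score variance = [0.94 + 0.76 + 0.62] + 1.68 = 2.32 + 1.68 = 4.
Reliability = 4 / 4.68 = 0.855.

0.855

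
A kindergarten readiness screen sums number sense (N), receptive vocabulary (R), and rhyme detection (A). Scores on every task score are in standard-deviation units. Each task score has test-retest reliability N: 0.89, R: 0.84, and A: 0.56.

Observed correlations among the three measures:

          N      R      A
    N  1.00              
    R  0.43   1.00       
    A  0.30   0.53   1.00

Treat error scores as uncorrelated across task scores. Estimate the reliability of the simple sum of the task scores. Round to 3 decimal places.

0.871

Var(N+R+A) = 3 + 2·[0.43 + 0.30 + 0.53] = 3 + 2.52 = 5.52.
Because errors are independent across components, Cov(Tᵢ,Tⱼ) = Cov(Xᵢ,Xⱼ); the off-diagonal part of the true-score variance is the same as above.
True-score variance = [0.89 + 0.84 + 0.56] + 2.52 = 2.29 + 2.52 = 4.81.
Reliability = 4.81 / 5.52 = 0.871.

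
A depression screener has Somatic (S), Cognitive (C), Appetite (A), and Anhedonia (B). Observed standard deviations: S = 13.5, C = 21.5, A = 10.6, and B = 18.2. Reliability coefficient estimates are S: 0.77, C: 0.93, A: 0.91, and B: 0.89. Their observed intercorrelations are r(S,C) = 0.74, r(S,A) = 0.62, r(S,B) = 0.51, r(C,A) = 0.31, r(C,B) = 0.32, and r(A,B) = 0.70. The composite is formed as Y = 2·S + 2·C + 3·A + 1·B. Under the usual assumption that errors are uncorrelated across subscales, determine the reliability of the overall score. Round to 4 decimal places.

Var(Y) = 2²·13.5² + 2²·21.5² + 3²·10.6² + 18.2² + 2·[4·13.5·21.5·0.74 + 6·13.5·10.6·0.62 + 2·13.5·18.2·0.51 + 6·21.5·10.6·0.31 + 2·21.5·18.2·0.32 + 3·10.6·18.2·0.70] = 3920.48 + 5443.09 = 9363.57.
With uncorrelated errors the cross-covariances are all true-score covariance, so they carry over unchanged; only the diagonal terms shrink to ρᵢσᵢ².
True-score variance = [2²·13.5²·0.77 + 2²·21.5²·0.93 + 3²·10.6²·0.91 + 18.2²·0.89] + 5443.09 = 3495.93 + 5443.09 = 8939.02.
Reliability = 8939.02 / 9363.57 = 0.9547.

0.9547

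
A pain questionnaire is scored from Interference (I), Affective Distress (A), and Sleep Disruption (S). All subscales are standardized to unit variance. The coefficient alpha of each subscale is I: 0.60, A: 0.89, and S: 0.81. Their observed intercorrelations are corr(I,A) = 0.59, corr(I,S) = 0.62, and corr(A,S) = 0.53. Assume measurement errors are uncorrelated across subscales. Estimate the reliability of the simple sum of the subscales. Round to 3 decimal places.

0.892

Var(I+A+S) = 3 + 2·[0.59 + 0.62 + 0.53] = 3 + 3.48 = 6.48.
Under uncorrelated errors the observed covariances equal the true-score covariances, so only the own-variance terms attenuate.
True-score variance = [0.60 + 0.89 + 0.81] + 3.48 = 2.3 + 3.48 = 5.78.
Reliability = 5.78 / 6.48 = 0.892.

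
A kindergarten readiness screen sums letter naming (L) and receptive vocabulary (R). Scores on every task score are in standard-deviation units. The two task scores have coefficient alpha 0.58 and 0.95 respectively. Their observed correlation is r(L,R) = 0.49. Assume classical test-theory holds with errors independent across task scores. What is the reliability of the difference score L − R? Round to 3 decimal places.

0.539

Var(L−R) = 1 + 1 − 2·0.49 = 2 − 0.98 = 1.02.
Because errors are independent across components, Cov(Tᵢ,Tⱼ) = Cov(Xᵢ,Xⱼ); the off-diagonal part of the true-score variance is the same as above.
True-score variance = [0.58 + 0.95] − 0.98 = 1.53 − 0.98 = 0.55.
Reliability = 0.55 / 1.02 = 0.539.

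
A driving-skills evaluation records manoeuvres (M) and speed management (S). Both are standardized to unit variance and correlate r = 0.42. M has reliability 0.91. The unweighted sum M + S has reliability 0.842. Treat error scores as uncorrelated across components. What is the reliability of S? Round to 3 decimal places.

Var(M+S) = 2 + 2·0.42 = 2.840.
True-score variance = ρ_M + ρ_S + 2·0.42, so 0.842 = (0.91 + ρ_S + 0.84) / 2.840.
ρ_S = 0.842·2.840 − 0.91 − 0.84 = 0.641.

0.641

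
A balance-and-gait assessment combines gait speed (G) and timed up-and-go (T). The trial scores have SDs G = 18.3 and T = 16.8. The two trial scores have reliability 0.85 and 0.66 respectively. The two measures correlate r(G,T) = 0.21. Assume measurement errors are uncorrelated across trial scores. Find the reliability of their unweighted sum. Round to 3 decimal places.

Var(G+T) = 18.3² + 16.8² + 2·[18.3·16.8·0.21] = 617.13 + 129.125 = 746.255.
Under uncorrelated errors the observed covariances equal the true-score covariances, so only the own-variance terms attenuate.
True-score variance = [18.3²·0.85 + 16.8²·0.66] + 129.125 = 470.935 + 129.125 = 600.06.
Reliability = 600.06 / 746.255 = 0.804.

0.804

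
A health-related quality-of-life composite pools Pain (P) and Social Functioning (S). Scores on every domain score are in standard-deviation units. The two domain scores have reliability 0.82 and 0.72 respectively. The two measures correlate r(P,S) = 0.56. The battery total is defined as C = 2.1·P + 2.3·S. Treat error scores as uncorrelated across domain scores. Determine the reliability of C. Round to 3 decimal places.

Var(C) = 2.1² + 2.3² + 2·[4.83·0.56] = 9.7 + 5.4096 = 15.1096.
With uncorrelated errors the cross-covariances are all true-score covariance, so they carry over unchanged; only the diagonal terms shrink to ρᵢσᵢ².
True-score variance = [2.1²·0.82 + 2.3²·0.72] + 5.4096 = 7.425 + 5.4096 = 12.8346.
Reliability = 12.8346 / 15.1096 = 0.849.

0.849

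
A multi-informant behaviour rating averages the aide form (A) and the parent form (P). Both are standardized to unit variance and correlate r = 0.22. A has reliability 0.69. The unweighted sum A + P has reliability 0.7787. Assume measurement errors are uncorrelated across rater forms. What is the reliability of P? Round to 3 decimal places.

0.770

Var(A+P) = 2 + 2·0.22 = 2.440.
True-score variance = ρ_A + ρ_P + 2·0.22, so 0.7787 = (0.69 + ρ_P + 0.44) / 2.440.
ρ_P = 0.7787·2.440 − 0.69 − 0.44 = 0.770.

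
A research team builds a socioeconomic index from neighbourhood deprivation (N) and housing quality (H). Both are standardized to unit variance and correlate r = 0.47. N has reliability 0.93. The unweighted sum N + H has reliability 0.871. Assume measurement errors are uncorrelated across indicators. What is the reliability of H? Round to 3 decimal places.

Var(N+H) = 2 + 2·0.47 = 2.940.
True-score variance = ρ_N + ρ_H + 2·0.47, so 0.871 = (0.93 + ρ_H + 0.94) / 2.940.
ρ_H = 0.871·2.940 − 0.93 − 0.94 = 0.691.

0.691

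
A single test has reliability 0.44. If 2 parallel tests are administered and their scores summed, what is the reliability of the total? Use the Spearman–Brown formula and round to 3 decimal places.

0.611

ρ_k = kρ / (1 + (k−1)ρ) = 2·0.44 / (1 + 1·0.44) = 0.880 / 1.440 = 0.611.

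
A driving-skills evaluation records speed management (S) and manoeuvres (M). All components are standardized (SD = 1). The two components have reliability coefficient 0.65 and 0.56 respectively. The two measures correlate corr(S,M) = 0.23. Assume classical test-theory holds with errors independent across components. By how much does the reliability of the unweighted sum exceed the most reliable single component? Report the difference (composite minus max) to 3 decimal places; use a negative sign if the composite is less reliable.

Var(sum) = 2 + 0.46 = 2.46; true-score variance = 1.21 + 0.46 = 1.67; composite reliability = 0.6789.
Max component reliability = 0.6500.
Difference = 0.6789 − 0.6500 = 0.029.

0.029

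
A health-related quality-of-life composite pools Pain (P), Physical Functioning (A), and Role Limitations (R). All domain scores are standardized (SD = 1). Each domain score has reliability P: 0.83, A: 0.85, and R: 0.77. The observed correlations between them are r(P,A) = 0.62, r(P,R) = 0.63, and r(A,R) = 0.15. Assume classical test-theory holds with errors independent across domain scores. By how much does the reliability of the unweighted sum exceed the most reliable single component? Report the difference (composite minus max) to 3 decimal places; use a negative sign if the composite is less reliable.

0.055

Var(sum) = 3 + 2.8 = 5.8; true-score variance = 2.45 + 2.8 = 5.25; composite reliability = 0.9052.
Max component reliability = 0.8500.
Difference = 0.9052 − 0.8500 = 0.055.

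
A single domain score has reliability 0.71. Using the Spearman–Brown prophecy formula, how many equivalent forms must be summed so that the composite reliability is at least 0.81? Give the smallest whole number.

k ≥ ρ*(1−ρ₁)/(ρ₁(1−ρ*)) = 0.81·0.29 / (0.71·0.19) = 1.741.
Smallest integer k = 2.

2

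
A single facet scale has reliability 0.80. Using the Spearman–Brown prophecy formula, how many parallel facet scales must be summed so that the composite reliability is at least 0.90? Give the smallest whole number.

k ≥ ρ*(1−ρ₁)/(ρ₁(1−ρ*)) = 0.90·0.20 / (0.80·0.10) = 2.250.
Smallest integer k = 3.

3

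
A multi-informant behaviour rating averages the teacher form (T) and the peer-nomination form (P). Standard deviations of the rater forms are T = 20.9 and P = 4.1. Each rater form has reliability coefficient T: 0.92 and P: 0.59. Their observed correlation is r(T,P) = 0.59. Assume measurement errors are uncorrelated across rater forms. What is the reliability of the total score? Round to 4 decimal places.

Var(T+P) = 20.9² + 4.1² + 2·[20.9·4.1·0.59] = 453.62 + 101.114 = 554.734.
Because errors are independent across components, Cov(Tᵢ,Tⱼ) = Cov(Xᵢ,Xⱼ); the off-diagonal part of the true-score variance is the same as above.
True-score variance = [20.9²·0.92 + 4.1²·0.59] + 101.114 = 411.783 + 101.114 = 512.897.
Reliability = 512.897 / 554.734 = 0.9246.

0.9246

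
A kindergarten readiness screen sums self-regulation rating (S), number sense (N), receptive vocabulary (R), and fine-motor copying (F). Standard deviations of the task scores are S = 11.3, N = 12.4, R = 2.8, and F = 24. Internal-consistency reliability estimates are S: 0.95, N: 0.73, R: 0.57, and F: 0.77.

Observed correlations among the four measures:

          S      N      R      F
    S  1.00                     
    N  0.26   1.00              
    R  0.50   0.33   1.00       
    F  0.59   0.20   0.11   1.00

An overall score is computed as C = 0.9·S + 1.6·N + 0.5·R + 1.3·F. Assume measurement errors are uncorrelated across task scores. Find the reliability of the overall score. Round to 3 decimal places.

0.850

Var(C) = 0.9²·11.3² + 1.6²·12.4² + 0.5²·2.8² + 1.3²·24² + 2·[1.44·11.3·12.4·0.26 + 0.45·11.3·2.8·0.50 + 1.17·11.3·24·0.59 + 0.8·12.4·2.8·0.33 + 2.08·12.4·24·0.20 + 0.65·2.8·24·0.11] = 1472.45 + 769.124 = 2241.58.
With uncorrelated errors the cross-covariances are all true-score covariance, so they carry over unchanged; only the diagonal terms shrink to ρᵢσᵢ².
True-score variance = [0.9²·11.3²·0.95 + 1.6²·12.4²·0.73 + 0.5²·2.8²·0.57 + 1.3²·24²·0.77] + 769.124 = 1136.27 + 769.124 = 1905.39.
Reliability = 1905.39 / 2241.58 = 0.850.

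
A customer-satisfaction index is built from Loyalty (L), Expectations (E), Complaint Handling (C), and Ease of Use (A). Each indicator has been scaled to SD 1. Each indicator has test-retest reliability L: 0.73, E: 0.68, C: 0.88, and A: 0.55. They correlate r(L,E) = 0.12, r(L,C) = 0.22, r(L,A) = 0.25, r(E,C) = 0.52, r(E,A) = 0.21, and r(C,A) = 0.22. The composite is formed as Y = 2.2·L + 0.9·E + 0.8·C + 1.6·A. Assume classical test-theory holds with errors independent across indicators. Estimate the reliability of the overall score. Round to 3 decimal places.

Var(Y) = 2.2² + 0.9² + 0.8² + 1.6² + 2·[1.98·0.12 + 1.76·0.22 + 3.52·0.25 + 0.72·0.52 + 1.44·0.21 + 1.28·0.22] = 8.85 + 4.9264 = 13.7764.
Under uncorrelated errors the observed covariances equal the true-score covariances, so only the own-variance terms attenuate.
True-score variance = [2.2²·0.73 + 0.9²·0.68 + 0.8²·0.88 + 1.6²·0.55] + 4.9264 = 6.0552 + 4.9264 = 10.9816.
Reliability = 10.9816 / 13.7764 = 0.797.

0.797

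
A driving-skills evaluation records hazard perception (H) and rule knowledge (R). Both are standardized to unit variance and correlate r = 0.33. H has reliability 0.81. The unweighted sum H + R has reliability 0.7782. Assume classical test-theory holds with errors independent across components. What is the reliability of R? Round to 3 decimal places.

0.600

Var(H+R) = 2 + 2·0.33 = 2.660.
True-score variance = ρ_H + ρ_R + 2·0.33, so 0.7782 = (0.81 + ρ_R + 0.66) / 2.660.
ρ_R = 0.7782·2.660 − 0.81 − 0.66 = 0.600.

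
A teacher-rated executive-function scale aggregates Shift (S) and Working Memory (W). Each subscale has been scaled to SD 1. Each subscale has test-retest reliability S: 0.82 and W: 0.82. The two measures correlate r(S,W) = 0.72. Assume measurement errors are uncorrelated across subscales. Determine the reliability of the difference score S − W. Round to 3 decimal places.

0.357

Var(S−W) = 1 + 1 − 2·0.72 = 2 − 1.44 = 0.56.
Under uncorrelated errors the observed covariances equal the true-score covariances, so only the own-variance terms attenuate.
True-score variance = [0.82 + 0.82] − 1.44 = 1.64 − 1.44 = 0.2.
Reliability = 0.2 / 0.56 = 0.357.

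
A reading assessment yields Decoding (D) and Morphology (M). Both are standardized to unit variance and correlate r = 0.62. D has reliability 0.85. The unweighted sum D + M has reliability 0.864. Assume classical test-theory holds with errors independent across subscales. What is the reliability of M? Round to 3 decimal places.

0.709

Var(D+M) = 2 + 2·0.62 = 3.240.
True-score variance = ρ_D + ρ_M + 2·0.62, so 0.864 = (0.85 + ρ_M + 1.24) / 3.240.
ρ_M = 0.864·3.240 − 0.85 − 1.24 = 0.709.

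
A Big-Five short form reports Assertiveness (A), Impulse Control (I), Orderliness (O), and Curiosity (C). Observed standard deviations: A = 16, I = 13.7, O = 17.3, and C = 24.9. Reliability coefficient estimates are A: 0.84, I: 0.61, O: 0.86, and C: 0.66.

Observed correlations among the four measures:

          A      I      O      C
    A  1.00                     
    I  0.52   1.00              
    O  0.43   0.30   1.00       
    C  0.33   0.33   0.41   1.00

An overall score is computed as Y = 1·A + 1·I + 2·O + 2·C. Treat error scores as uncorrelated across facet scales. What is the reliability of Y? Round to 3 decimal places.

0.850

Var(Y) = 16² + 13.7² + 2²·17.3² + 2²·24.9² + 2·[16·13.7·0.52 + 2·16·17.3·0.43 + 2·16·24.9·0.33 + 2·13.7·17.3·0.30 + 2·13.7·24.9·0.33 + 4·17.3·24.9·0.41] = 4120.89 + 3377.58 = 7498.47.
With uncorrelated errors the cross-covariances are all true-score covariance, so they carry over unchanged; only the diagonal terms shrink to ρᵢσᵢ².
True-score variance = [16²·0.84 + 13.7²·0.61 + 2²·17.3²·0.86 + 2²·24.9²·0.66] + 3377.58 = 2995.91 + 3377.58 = 6373.5.
Reliability = 6373.5 / 7498.47 = 0.850.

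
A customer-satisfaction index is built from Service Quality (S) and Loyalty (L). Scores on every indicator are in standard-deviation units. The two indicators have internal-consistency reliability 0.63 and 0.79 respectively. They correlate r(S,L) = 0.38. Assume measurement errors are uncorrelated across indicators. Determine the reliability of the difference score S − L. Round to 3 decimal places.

Var(S−L) = 1 + 1 − 2·0.38 = 2 − 0.76 = 1.24.
Because errors are independent across components, Cov(Tᵢ,Tⱼ) = Cov(Xᵢ,Xⱼ); the off-diagonal part of the true-score variance is the same as above.
True-score variance = [0.63 + 0.79] − 0.76 = 1.42 − 0.76 = 0.66.
Reliability = 0.66 / 1.24 = 0.532.

0.532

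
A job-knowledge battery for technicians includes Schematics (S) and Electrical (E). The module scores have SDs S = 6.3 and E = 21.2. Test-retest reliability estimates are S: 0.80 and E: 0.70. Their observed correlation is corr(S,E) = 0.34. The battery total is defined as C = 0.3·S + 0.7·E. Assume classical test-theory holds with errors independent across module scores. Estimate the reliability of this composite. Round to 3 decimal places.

Var(C) = 0.3²·6.3² + 0.7²·21.2² + 2·[0.21·6.3·21.2·0.34] = 223.798 + 19.0724 = 242.87.
With uncorrelated errors the cross-covariances are all true-score covariance, so they carry over unchanged; only the diagonal terms shrink to ρᵢσᵢ².
True-score variance = [0.3²·6.3²·0.80 + 0.7²·21.2²·0.70] + 19.0724 = 157.016 + 19.0724 = 176.088.
Reliability = 176.088 / 242.87 = 0.725.

0.725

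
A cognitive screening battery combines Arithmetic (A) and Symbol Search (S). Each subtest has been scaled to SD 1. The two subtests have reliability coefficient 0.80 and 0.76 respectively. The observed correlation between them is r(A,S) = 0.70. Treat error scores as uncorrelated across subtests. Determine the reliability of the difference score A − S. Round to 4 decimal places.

0.2667

Var(A−S) = 1 + 1 − 2·0.70 = 2 − 1.4 = 0.6.
Because errors are independent across components, Cov(Tᵢ,Tⱼ) = Cov(Xᵢ,Xⱼ); the off-diagonal part of the true-score variance is the same as above.
True-score variance = [0.80 + 0.76] − 1.4 = 1.56 − 1.4 = 0.16.
Reliability = 0.16 / 0.6 = 0.2667.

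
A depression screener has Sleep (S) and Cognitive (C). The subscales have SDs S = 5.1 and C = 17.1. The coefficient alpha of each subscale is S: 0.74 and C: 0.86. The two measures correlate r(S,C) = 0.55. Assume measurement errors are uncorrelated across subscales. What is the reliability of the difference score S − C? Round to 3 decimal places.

0.786

Var(S−C) = 5.1² + 17.1² − 2·5.1·17.1·0.55 = 318.42 − 95.931 = 222.489.
Because errors are independent across components, Cov(Tᵢ,Tⱼ) = Cov(Xᵢ,Xⱼ); the off-diagonal part of the true-score variance is the same as above.
True-score variance = [5.1²·0.74 + 17.1²·0.86] − 95.931 = 270.72 − 95.931 = 174.789.
Reliability = 174.789 / 222.489 = 0.786.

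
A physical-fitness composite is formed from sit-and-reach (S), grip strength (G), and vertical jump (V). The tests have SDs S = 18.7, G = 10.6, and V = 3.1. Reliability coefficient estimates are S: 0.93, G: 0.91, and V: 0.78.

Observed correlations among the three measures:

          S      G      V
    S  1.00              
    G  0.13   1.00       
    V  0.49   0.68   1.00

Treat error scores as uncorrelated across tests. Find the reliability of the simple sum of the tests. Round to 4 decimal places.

Var(S+G+V) = 18.7² + 10.6² + 3.1² + 2·[18.7·10.6·0.13 + 18.7·3.1·0.49 + 10.6·3.1·0.68] = 471.66 + 153.037 = 624.697.
Under uncorrelated errors the observed covariances equal the true-score covariances, so only the own-variance terms attenuate.
True-score variance = [18.7²·0.93 + 10.6²·0.91 + 3.1²·0.78] + 153.037 = 434.955 + 153.037 = 587.993.
Reliability = 587.993 / 624.697 = 0.9412.

0.9412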